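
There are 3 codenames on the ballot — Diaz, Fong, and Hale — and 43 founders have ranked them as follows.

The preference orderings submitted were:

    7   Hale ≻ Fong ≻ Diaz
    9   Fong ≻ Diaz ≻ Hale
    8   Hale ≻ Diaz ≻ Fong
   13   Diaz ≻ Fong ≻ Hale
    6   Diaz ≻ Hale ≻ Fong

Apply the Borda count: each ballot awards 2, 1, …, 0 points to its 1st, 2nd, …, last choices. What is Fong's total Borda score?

Borda scores:
  Diaz: 7·0 + 9·1 + 8·1 + 13·2 + 6·2 = 55
  Fong: 7·1 + 9·2 + 8·0 + 13·1 + 6·0 = 38
  Hale: 7·2 + 9·0 + 8·2 + 13·0 + 6·1 = 36

38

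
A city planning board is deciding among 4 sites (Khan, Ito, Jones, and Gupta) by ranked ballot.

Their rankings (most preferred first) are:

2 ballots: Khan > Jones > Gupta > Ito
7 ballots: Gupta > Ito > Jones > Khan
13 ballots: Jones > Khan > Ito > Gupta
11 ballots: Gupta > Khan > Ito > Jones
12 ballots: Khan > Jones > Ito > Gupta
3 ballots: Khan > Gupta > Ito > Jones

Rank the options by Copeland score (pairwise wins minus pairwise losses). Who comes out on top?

Khan

Pairwise results:
  Khan vs Ito: Khan wins 41–7.
  Khan vs Jones: Khan wins 28–20.
  Khan vs Gupta: Khan wins 30–18.
  Ito vs Jones: Jones wins 27–21.
  Ito vs Gupta: Ito wins 25–23.
  Jones vs Gupta: Jones wins 27–21.
Copeland scores (wins − losses):
  Khan: 3 − 0 = 3
  Ito: 1 − 2 = -1
  Jones: 2 − 1 = 1
  Gupta: 0 − 3 = -3
Khan has the best Copeland score.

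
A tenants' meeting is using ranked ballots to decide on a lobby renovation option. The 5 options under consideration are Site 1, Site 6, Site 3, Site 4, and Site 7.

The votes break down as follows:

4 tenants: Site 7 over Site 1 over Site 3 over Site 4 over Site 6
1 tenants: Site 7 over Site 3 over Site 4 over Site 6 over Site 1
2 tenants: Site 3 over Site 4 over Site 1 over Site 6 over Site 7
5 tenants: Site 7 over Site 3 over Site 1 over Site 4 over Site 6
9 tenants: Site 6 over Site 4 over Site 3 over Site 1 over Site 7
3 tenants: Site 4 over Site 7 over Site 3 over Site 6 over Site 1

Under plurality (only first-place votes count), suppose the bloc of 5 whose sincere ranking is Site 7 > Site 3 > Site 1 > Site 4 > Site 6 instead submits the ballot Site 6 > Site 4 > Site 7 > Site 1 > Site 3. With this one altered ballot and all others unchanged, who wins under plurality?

Site 6

First-place totals with the altered ballot: Site 1 0, Site 6 14, Site 3 2, Site 4 3, Site 7 5.
The switch changes the winner from Site 7 to Site 6.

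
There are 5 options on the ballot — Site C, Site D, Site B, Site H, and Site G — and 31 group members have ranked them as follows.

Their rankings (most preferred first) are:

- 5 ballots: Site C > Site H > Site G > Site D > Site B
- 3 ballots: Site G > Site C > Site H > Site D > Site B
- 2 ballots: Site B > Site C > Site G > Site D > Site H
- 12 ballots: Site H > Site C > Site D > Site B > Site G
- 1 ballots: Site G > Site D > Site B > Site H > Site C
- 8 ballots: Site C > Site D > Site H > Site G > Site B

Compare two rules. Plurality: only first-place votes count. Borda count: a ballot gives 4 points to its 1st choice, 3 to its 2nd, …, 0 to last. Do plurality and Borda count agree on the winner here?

Yes

Plurality first-place counts: Site C 13, Site D 0, Site B 2, Site H 12, Site G 4 → Site C.
Borda totals: Site C 103, Site D 61, Site B 22, Site H 86, Site G 38 → Site C.
The two rules agree on Site C.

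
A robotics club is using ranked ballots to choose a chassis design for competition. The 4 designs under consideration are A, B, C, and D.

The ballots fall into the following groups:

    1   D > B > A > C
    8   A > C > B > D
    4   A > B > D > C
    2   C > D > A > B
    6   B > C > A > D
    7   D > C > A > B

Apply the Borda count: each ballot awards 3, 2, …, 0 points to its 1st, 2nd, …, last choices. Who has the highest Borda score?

Borda scores:
  A: 1 + 8·3 + 4·3 + 2·1 + 6·1 + 7·1 = 52
  B: 2 + 8·1 + 4·2 + 2·0 + 6·3 + 7·0 = 36
  C: 0 + 8·2 + 4·0 + 2·3 + 6·2 + 7·2 = 48
  D: 3 + 8·0 + 4·1 + 2·2 + 6·0 + 7·3 = 32
A has the highest total.

A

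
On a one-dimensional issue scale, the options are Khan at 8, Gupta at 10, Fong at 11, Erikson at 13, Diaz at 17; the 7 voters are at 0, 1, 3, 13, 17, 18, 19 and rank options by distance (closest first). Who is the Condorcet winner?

Erikson

With single-peaked preferences on a line, the Condorcet winner is the candidate closest to the median voter.
The median voter (position 13) is closest to Erikson at 13.
Check: Erikson vs Fong — voters closer to Erikson: 4 of 7.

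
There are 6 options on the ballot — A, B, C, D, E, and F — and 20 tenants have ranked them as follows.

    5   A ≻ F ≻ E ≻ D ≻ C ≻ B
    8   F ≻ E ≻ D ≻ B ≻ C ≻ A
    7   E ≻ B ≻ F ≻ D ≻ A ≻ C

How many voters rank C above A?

8

Ballots ranking C above A: 8.
Ballots ranking A above C: 5+7 = 12.
So 8 of 20 voters prefer C to A.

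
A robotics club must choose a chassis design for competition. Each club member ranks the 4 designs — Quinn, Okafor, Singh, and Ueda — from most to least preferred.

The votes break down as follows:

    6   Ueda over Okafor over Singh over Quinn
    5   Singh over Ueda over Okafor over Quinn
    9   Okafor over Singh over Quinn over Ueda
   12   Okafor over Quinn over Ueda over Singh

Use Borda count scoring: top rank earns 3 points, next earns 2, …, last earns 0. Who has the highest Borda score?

Borda scores:
  Quinn: 6·0 + 5·0 + 9·1 + 12·2 = 33
  Okafor: 6·2 + 5·1 + 9·3 + 12·3 = 80
  Singh: 6·1 + 5·3 + 9·2 + 12·0 = 39
  Ueda: 6·3 + 5·2 + 9·0 + 12·1 = 40
Okafor has the highest total.

Okafor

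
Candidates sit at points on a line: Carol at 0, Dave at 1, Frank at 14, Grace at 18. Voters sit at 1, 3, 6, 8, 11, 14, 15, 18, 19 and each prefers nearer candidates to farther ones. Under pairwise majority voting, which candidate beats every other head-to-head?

Frank

With single-peaked preferences on a line, the Condorcet winner is the candidate closest to the median voter.
The median voter (position 11) is closest to Frank at 14.
Check: Frank vs Carol — voters closer to Frank: 6 of 9.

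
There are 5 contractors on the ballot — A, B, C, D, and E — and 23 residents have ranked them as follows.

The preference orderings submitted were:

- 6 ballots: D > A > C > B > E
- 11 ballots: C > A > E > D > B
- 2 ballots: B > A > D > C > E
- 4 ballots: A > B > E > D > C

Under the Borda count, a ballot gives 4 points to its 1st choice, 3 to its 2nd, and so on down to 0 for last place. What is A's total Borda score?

73

Borda scores:
  A: 6·3 + 11·3 + 2·3 + 4·4 = 73
  B: 6·1 + 11·0 + 2·4 + 4·3 = 26
  C: 6·2 + 11·4 + 2·1 + 4·0 = 58
  D: 6·4 + 11·1 + 2·2 + 4·1 = 43
  E: 6·0 + 11·2 + 2·0 + 4·2 = 30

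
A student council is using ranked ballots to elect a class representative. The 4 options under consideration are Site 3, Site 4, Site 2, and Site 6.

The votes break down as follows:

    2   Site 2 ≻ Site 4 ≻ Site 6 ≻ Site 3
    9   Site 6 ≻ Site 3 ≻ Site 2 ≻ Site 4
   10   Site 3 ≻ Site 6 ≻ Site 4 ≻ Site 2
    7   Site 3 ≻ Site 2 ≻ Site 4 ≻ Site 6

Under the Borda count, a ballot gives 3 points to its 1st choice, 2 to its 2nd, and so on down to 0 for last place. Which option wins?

Borda scores:
  Site 3: 2·0 + 9·2 + 10·3 + 7·3 = 69
  Site 4: 2·2 + 9·0 + 10·1 + 7·1 = 21
  Site 2: 2·3 + 9·1 + 10·0 + 7·2 = 29
  Site 6: 2·1 + 9·3 + 10·2 + 7·0 = 49
Site 3 has the highest total.

Site 3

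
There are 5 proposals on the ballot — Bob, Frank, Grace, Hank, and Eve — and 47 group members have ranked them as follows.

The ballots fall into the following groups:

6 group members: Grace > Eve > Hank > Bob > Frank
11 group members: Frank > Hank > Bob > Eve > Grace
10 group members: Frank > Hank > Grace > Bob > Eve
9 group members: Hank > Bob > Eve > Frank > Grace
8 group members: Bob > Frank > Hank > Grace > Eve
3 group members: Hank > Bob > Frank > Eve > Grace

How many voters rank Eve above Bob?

6

Ballots ranking Eve above Bob: 6.
Ballots ranking Bob above Eve: 11+10+9+8+3 = 41.
So 6 of 47 voters prefer Eve to Bob.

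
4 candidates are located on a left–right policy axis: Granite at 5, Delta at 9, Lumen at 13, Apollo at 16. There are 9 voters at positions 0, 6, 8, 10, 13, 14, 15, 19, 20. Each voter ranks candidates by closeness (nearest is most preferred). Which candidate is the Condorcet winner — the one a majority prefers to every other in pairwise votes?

Lumen

With single-peaked preferences on a line, the Condorcet winner is the candidate closest to the median voter.
The median voter (position 13) is closest to Lumen at 13.
Check: Lumen vs Granite — voters closer to Lumen: 6 of 9.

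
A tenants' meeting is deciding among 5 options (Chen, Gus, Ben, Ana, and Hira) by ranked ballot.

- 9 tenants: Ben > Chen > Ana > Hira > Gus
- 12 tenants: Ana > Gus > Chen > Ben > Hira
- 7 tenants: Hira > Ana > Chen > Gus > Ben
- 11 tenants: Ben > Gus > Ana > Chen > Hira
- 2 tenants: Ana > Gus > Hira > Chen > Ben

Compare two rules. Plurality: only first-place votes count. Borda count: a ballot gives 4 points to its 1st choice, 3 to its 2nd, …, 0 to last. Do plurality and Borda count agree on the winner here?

No

Plurality first-place counts: Chen 0, Gus 0, Ben 20, Ana 14, Hira 7 → Ben.
Borda totals: Chen 78, Gus 82, Ben 92, Ana 117, Hira 41 → Ana.
The two rules disagree: plurality picks Ben, Borda picks Ana.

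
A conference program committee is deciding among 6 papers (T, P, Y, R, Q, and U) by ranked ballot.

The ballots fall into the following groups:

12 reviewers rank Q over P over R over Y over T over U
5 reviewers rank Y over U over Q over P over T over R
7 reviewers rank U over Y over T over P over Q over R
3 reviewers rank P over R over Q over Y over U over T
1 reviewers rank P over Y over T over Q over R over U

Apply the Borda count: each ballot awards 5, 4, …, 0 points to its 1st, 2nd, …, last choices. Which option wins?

Borda scores:
  T: 12·1 + 5·1 + 7·3 + 3·0 + 3 = 41
  P: 12·4 + 5·2 + 7·2 + 3·5 + 5 = 92
  Y: 12·2 + 5·5 + 7·4 + 3·2 + 4 = 87
  R: 12·3 + 5·0 + 7·0 + 3·4 + 1 = 49
  Q: 12·5 + 5·3 + 7·1 + 3·3 + 2 = 93
  U: 12·0 + 5·4 + 7·5 + 3·1 + 0 = 58
Q has the highest total.

Q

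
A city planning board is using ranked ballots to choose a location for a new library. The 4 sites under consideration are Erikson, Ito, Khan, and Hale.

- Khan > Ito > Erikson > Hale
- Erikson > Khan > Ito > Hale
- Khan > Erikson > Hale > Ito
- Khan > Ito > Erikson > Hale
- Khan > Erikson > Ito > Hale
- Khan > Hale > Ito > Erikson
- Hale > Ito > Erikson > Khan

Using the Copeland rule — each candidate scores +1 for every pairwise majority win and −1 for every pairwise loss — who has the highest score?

Khan

Pairwise results:
  Erikson vs Ito: Ito wins 4–3.
  Erikson vs Khan: Khan wins 5–2.
  Erikson vs Hale: Erikson wins 5–2.
  Ito vs Khan: Khan wins 6–1.
  Ito vs Hale: Ito wins 4–3.
  Khan vs Hale: Khan wins 6–1.
Copeland scores (wins − losses):
  Erikson: 1 − 2 = -1
  Ito: 2 − 1 = 1
  Khan: 3 − 0 = 3
  Hale: 0 − 3 = -3
Khan has the best Copeland score.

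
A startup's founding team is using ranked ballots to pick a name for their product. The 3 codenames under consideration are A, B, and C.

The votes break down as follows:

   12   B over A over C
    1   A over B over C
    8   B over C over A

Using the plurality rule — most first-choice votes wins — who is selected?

First-place vote totals:
  A: 1
  B: 20
  C: 0
B has the most first-place votes.

B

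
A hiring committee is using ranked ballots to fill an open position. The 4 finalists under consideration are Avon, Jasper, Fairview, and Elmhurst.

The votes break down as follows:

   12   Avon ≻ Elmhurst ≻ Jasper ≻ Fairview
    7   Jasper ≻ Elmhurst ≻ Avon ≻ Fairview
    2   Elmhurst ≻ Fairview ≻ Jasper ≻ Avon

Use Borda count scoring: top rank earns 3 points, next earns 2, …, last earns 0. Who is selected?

Borda scores:
  Avon: 12·3 + 7·1 + 2·0 = 43
  Jasper: 12·1 + 7·3 + 2·1 = 35
  Fairview: 12·0 + 7·0 + 2·2 = 4
  Elmhurst: 12·2 + 7·2 + 2·3 = 44
Elmhurst has the highest total.

Elmhurst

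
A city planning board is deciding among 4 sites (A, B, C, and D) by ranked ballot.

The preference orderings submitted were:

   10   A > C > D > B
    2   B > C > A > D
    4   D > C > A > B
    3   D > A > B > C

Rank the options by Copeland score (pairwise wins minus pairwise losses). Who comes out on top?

A

Pairwise results:
  A vs B: A wins 17–2.
  A vs C: A wins 13–6.
  A vs D: A wins 12–7.
  B vs C: C wins 14–5.
  B vs D: D wins 17–2.
  C vs D: C wins 12–7.
Copeland scores (wins − losses):
  A: 3 − 0 = 3
  B: 0 − 3 = -3
  C: 2 − 1 = 1
  D: 1 − 2 = -1
A has the best Copeland score.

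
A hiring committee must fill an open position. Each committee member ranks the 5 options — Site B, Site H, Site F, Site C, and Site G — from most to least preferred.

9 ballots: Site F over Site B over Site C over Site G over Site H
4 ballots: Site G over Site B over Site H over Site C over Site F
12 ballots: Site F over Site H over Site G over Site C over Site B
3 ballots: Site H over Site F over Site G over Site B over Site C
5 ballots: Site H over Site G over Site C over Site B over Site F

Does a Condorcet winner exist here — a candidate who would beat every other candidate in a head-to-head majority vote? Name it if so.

Site F

Head-to-head results (33 voters total):
Site B vs Site H: Site H wins 20–13.
Site B vs Site F: Site F wins 24–9.
Site B vs Site C: Site C wins 17–16.
Site B vs Site G: Site G wins 24–9.
Site H vs Site F: Site F wins 21–12.
Site H vs Site C: Site H wins 24–9.
Site H vs Site G: Site H wins 20–13.
Site F vs Site C: Site F wins 24–9.
Site F vs Site G: Site F wins 24–9.
Site C vs Site G: Site G wins 24–9.
Site F beats each rival — Site B (24–9), Site H (21–12), Site C (24–9), Site G (24–9) — so Site F is the Condorcet winner.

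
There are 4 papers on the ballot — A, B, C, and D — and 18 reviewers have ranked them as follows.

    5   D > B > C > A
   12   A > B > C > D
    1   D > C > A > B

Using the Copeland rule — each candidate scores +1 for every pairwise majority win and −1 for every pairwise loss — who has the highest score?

Pairwise results:
  A vs B: A wins 13–5.
  A vs C: A wins 12–6.
  A vs D: A wins 12–6.
  B vs C: B wins 17–1.
  B vs D: B wins 12–6.
  C vs D: C wins 12–6.
Copeland scores (wins − losses):
  A: 3 − 0 = 3
  B: 2 − 1 = 1
  C: 1 − 2 = -1
  D: 0 − 3 = -3
A has the best Copeland score.

A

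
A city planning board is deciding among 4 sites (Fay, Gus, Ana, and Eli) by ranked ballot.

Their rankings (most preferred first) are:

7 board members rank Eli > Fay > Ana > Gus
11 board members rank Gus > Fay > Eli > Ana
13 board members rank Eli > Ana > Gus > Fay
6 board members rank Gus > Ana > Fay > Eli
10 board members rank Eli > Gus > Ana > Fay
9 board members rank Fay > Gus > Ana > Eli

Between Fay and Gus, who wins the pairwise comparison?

Gus

Ballots ranking Fay above Gus: 7+9 = 16.
Ballots ranking Gus above Fay: 11+13+6+10 = 40.
Gus wins the head-to-head, 40–16.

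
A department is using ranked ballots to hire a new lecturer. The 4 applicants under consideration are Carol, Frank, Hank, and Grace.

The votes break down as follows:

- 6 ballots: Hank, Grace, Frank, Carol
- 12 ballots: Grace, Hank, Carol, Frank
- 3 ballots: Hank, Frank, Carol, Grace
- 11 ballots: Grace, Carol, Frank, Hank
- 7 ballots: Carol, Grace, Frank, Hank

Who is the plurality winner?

First-place vote totals:
  Carol: 7
  Frank: 0
  Hank: 9
  Grace: 23
Grace has the most first-place votes.

Grace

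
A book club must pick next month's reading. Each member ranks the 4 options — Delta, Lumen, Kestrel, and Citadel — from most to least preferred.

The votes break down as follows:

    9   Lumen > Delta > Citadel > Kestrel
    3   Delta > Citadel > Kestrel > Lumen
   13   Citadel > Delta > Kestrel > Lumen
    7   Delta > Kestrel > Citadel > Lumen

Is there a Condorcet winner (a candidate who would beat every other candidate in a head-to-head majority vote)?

Head-to-head results (32 voters total):
Delta vs Lumen: Delta wins 23–9.
Delta vs Kestrel: Delta wins 32–0.
Delta vs Citadel: Delta wins 19–13.
Lumen vs Kestrel: Kestrel wins 23–9.
Lumen vs Citadel: Citadel wins 23–9.
Kestrel vs Citadel: Citadel wins 25–7.
Delta beats each rival — Lumen (23–9), Kestrel (32–0), Citadel (19–13) — so Delta is the Condorcet winner.

Yes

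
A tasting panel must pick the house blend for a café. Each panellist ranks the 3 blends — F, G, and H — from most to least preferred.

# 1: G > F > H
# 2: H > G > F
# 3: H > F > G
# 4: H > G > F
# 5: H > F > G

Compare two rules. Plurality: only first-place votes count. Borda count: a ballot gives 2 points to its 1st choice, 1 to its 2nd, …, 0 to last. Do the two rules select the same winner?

Yes

Plurality first-place counts: F 0, G 1, H 4 → H.
Borda totals: F 3, G 4, H 8 → H.
The two rules agree on H.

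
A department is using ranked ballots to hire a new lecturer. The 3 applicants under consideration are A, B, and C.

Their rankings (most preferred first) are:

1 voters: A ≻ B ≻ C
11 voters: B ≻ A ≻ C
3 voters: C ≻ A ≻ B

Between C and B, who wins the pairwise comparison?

Ballots ranking C above B: 3.
Ballots ranking B above C: 1+11 = 12.
B wins the head-to-head, 12–3.

B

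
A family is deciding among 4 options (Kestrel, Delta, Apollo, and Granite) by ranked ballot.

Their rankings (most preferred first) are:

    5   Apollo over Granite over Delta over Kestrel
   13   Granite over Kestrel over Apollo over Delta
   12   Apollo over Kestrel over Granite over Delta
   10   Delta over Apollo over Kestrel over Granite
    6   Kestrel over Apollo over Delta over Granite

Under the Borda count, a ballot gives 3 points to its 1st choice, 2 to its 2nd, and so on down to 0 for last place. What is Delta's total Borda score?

Borda scores:
  Kestrel: 5·0 + 13·2 + 12·2 + 10·1 + 6·3 = 78
  Delta: 5·1 + 13·0 + 12·0 + 10·3 + 6·1 = 41
  Apollo: 5·3 + 13·1 + 12·3 + 10·2 + 6·2 = 96
  Granite: 5·2 + 13·3 + 12·1 + 10·0 + 6·0 = 61

41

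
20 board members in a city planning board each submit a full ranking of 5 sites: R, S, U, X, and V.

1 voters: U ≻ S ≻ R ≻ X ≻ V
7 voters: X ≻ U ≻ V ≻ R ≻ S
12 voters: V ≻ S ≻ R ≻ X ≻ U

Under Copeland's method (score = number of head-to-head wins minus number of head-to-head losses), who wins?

Pairwise results:
  R vs S: S wins 13–7.
  R vs U: R wins 12–8.
  R vs X: R wins 13–7.
  R vs V: V wins 19–1.
  S vs U: S wins 12–8.
  S vs X: S wins 13–7.
  S vs V: V wins 19–1.
  U vs X: X wins 19–1.
  U vs V: V wins 12–8.
  X vs V: V wins 12–8.
Copeland scores (wins − losses):
  R: 2 − 2 = 0
  S: 3 − 1 = 2
  U: 0 − 4 = -4
  X: 1 − 3 = -2
  V: 4 − 0 = 4
V has the best Copeland score.

V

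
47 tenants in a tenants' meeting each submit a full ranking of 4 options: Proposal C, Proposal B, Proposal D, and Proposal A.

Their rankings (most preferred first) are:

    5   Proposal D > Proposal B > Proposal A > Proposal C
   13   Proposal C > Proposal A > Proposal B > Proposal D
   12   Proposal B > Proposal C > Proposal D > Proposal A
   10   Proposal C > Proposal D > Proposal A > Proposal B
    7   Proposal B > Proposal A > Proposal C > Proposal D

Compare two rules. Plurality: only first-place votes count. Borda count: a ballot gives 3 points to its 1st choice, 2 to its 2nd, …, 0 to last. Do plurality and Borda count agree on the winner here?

Plurality first-place counts: Proposal C 23, Proposal B 19, Proposal D 5, Proposal A 0 → Proposal C.
Borda totals: Proposal C 100, Proposal B 80, Proposal D 47, Proposal A 55 → Proposal C.
The two rules agree on Proposal C.

Yes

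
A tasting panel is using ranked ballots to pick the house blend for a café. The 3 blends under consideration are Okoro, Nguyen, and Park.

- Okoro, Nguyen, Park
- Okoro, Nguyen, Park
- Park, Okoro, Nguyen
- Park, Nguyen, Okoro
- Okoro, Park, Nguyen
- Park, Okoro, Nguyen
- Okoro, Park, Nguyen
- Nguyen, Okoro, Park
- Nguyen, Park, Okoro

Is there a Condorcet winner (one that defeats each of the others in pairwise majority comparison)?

Head-to-head results (9 voters total):
Okoro vs Nguyen: Okoro wins 6–3.
Okoro vs Park: Okoro wins 5–4.
Nguyen vs Park: Park wins 5–4.
Okoro beats each rival — Nguyen (6–3), Park (5–4) — so Okoro is the Condorcet winner.

Yes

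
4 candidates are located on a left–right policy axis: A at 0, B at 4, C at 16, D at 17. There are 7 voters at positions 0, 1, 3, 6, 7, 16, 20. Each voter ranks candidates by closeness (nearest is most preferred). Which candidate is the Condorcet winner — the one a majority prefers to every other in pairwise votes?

B

With single-peaked preferences on a line, the Condorcet winner is the candidate closest to the median voter.
The median voter (position 6) is closest to B at 4.
Check: B vs D — voters closer to B: 5 of 7.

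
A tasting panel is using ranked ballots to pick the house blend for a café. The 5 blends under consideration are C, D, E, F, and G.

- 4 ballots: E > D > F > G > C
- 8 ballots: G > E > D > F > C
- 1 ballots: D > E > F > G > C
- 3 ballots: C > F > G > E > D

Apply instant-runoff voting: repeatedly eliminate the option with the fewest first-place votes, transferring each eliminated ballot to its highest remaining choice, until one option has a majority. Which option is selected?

Round 1: G 8, E 4, C 3, D 1, F 0. F has the fewest and is eliminated.
Round 2: G 8, E 4, C 3, D 1. D has the fewest and is eliminated.
Round 3: G 8, E 5, C 3. C has the fewest and is eliminated.
Round 4: G 11, E 5. G has a majority.

G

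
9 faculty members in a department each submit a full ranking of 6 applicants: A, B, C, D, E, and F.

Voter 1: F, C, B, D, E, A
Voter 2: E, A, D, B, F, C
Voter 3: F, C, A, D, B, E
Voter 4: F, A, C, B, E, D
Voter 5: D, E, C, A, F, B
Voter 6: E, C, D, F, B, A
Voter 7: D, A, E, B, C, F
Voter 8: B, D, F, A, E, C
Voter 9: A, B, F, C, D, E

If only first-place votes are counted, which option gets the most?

F

First-place vote totals:
  A: 1
  B: 1
  C: 0
  D: 2
  E: 2
  F: 3
F has the most first-place votes.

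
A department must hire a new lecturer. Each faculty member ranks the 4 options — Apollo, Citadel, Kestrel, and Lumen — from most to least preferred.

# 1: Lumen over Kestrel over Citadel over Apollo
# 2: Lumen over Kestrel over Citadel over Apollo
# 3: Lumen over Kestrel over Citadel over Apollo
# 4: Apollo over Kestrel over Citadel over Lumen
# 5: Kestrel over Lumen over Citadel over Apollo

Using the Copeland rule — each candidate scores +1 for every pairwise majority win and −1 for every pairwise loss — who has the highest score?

Pairwise results:
  Apollo vs Citadel: Citadel wins 4–1.
  Apollo vs Kestrel: Kestrel wins 4–1.
  Apollo vs Lumen: Lumen wins 4–1.
  Citadel vs Kestrel: Kestrel wins 5–0.
  Citadel vs Lumen: Lumen wins 4–1.
  Kestrel vs Lumen: Lumen wins 3–2.
Copeland scores (wins − losses):
  Apollo: 0 − 3 = -3
  Citadel: 1 − 2 = -1
  Kestrel: 2 − 1 = 1
  Lumen: 3 − 0 = 3
Lumen has the best Copeland score.

Lumen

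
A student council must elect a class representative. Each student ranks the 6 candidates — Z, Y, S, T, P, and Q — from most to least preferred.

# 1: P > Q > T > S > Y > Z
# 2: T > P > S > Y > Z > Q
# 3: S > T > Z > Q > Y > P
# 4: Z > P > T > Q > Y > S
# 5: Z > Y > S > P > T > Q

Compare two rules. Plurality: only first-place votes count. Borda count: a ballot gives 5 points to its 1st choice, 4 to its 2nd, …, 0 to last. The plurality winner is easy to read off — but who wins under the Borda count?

Plurality first-place counts: Z 2, Y 0, S 1, T 1, P 1, Q 0 → Z.
Borda totals: Z 14, Y 9, S 13, T 16, P 15, Q 8 → T.

T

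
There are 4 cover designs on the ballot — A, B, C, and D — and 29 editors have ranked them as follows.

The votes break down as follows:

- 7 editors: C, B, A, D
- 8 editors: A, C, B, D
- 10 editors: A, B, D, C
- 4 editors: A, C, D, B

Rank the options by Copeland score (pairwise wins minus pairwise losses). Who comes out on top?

A

Pairwise results:
  A vs B: A wins 22–7.
  A vs C: A wins 22–7.
  A vs D: A wins 29–0.
  B vs C: C wins 19–10.
  B vs D: B wins 25–4.
  C vs D: C wins 19–10.
Copeland scores (wins − losses):
  A: 3 − 0 = 3
  B: 1 − 2 = -1
  C: 2 − 1 = 1
  D: 0 − 3 = -3
A has the best Copeland score.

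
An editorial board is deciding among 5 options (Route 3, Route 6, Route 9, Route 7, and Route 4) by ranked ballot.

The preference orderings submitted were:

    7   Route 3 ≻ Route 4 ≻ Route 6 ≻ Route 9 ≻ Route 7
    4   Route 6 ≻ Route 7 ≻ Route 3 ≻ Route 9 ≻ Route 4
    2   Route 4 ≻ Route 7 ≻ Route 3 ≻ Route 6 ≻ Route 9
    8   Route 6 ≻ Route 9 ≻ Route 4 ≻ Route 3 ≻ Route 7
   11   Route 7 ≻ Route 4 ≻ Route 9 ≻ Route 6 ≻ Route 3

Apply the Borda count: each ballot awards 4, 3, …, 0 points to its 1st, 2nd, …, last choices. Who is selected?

Borda scores:
  Route 3: 7·4 + 4·2 + 2·2 + 8·1 + 11·0 = 48
  Route 6: 7·2 + 4·4 + 2·1 + 8·4 + 11·1 = 75
  Route 9: 7·1 + 4·1 + 2·0 + 8·3 + 11·2 = 57
  Route 7: 7·0 + 4·3 + 2·3 + 8·0 + 11·4 = 62
  Route 4: 7·3 + 4·0 + 2·4 + 8·2 + 11·3 = 78
Route 4 has the highest total.

Route 4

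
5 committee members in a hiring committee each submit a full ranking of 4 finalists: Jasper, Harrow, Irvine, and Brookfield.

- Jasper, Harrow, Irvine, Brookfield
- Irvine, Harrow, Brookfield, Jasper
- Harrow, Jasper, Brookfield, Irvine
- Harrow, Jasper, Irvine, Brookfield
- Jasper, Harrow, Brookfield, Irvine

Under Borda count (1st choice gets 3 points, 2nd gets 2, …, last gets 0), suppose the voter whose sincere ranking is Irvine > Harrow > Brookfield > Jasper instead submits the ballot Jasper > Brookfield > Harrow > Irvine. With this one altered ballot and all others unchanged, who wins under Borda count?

Borda totals with the altered ballot: Jasper 13, Harrow 11, Irvine 2, Brookfield 4.
The switch changes the winner from Harrow to Jasper.

Jasper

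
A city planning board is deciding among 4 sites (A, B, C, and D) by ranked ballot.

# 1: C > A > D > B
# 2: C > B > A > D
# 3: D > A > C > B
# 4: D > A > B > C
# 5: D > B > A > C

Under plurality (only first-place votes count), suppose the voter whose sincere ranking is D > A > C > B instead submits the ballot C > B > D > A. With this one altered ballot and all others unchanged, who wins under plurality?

First-place totals with the altered ballot: A 0, B 0, C 3, D 2.
The switch changes the winner from D to C.

C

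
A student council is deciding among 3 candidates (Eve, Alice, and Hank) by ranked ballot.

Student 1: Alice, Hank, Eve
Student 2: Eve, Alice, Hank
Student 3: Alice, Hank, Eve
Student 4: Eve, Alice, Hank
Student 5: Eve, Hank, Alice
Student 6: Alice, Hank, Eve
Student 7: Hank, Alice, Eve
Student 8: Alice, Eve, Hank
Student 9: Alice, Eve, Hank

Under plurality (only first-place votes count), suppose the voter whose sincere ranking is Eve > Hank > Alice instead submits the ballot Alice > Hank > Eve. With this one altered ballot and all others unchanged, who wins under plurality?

First-place totals with the altered ballot: Eve 2, Alice 6, Hank 1.
The winner is unchanged: still Alice.

Alice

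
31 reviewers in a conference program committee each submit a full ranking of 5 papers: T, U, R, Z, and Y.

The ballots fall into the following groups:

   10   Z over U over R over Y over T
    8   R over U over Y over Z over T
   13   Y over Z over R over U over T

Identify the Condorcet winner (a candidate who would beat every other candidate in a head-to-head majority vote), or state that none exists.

Head-to-head results (31 voters total):
T vs U: U wins 31–0.
T vs R: R wins 31–0.
T vs Z: Z wins 31–0.
T vs Y: Y wins 31–0.
U vs R: R wins 21–10.
U vs Z: Z wins 23–8.
U vs Y: U wins 18–13.
R vs Z: Z wins 23–8.
R vs Y: R wins 18–13.
Z vs Y: Y wins 21–10.
No candidate beats all others: U beats Y beats Z beats U, a majority cycle.

None — there is no Condorcet winner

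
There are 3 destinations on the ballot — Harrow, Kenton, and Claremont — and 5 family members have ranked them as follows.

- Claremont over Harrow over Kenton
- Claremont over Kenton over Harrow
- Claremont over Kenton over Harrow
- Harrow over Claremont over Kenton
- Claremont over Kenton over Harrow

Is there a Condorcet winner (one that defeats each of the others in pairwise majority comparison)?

Yes

Head-to-head results (5 voters total):
Harrow vs Kenton: Kenton wins 3–2.
Harrow vs Claremont: Claremont wins 4–1.
Kenton vs Claremont: Claremont wins 5–0.
Claremont beats each rival — Harrow (4–1), Kenton (5–0) — so Claremont is the Condorcet winner.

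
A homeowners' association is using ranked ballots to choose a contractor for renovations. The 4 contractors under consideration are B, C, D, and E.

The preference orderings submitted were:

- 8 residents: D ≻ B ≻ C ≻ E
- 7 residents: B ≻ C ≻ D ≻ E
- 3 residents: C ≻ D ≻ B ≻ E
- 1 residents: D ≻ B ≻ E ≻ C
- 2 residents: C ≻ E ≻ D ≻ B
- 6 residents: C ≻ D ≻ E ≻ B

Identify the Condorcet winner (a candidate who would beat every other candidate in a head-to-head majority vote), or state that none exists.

No Condorcet winner

Head-to-head results (27 voters total):
B vs C: B wins 16–11.
B vs D: D wins 20–7.
B vs E: B wins 19–8.
C vs D: C wins 18–9.
C vs E: C wins 26–1.
D vs E: D wins 25–2.
No candidate beats all others: B beats C beats D beats B, a majority cycle.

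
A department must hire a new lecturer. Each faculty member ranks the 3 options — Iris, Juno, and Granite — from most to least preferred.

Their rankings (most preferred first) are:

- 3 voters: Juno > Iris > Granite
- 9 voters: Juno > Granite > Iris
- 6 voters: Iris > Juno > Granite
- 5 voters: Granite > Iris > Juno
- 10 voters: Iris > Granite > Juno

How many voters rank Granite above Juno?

15

Ballots ranking Granite above Juno: 5+10 = 15.
Ballots ranking Juno above Granite: 3+9+6 = 18.
So 15 of 33 voters prefer Granite to Juno.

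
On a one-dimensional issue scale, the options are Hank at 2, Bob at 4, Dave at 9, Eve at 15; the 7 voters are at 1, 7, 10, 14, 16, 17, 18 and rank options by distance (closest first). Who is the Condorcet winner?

Eve

With single-peaked preferences on a line, the Condorcet winner is the candidate closest to the median voter.
The median voter (position 14) is closest to Eve at 15.
Check: Eve vs Dave — voters closer to Eve: 4 of 7.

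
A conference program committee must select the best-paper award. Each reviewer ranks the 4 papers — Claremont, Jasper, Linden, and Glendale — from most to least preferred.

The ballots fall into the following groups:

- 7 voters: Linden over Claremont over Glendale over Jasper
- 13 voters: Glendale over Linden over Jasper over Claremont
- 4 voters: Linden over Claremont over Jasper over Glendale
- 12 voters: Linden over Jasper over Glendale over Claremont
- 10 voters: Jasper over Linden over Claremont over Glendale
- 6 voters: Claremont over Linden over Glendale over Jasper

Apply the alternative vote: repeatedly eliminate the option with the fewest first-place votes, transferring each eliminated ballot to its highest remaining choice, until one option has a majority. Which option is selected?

Linden

Round 1: Linden 23, Glendale 13, Jasper 10, Claremont 6. Claremont has the fewest and is eliminated.
Round 2: Linden 29, Glendale 13, Jasper 10. Linden has a majority.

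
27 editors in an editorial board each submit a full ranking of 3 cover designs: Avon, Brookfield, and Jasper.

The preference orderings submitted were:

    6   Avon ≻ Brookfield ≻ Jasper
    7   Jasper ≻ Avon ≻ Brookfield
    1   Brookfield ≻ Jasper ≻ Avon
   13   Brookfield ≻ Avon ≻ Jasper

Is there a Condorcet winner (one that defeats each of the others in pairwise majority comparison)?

Head-to-head results (27 voters total):
Avon vs Brookfield: Brookfield wins 14–13.
Avon vs Jasper: Avon wins 19–8.
Brookfield vs Jasper: Brookfield wins 20–7.
Brookfield beats each rival — Avon (14–13), Jasper (20–7) — so Brookfield is the Condorcet winner.

Yes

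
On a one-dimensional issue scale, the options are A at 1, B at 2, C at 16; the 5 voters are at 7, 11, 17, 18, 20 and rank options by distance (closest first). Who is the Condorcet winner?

With single-peaked preferences on a line, the Condorcet winner is the candidate closest to the median voter.
The median voter (position 17) is closest to C at 16.
Check: C vs B — voters closer to C: 4 of 5.

C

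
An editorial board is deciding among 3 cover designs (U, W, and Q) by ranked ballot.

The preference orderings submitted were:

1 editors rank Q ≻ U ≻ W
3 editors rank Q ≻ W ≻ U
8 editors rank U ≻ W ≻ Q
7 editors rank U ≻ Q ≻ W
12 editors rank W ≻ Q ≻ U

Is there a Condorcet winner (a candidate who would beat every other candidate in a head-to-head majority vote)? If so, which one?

No Condorcet winner

Head-to-head results (31 voters total):
U vs W: U wins 16–15.
U vs Q: Q wins 16–15.
W vs Q: W wins 20–11.
No candidate beats all others: U beats W beats Q beats U, a majority cycle.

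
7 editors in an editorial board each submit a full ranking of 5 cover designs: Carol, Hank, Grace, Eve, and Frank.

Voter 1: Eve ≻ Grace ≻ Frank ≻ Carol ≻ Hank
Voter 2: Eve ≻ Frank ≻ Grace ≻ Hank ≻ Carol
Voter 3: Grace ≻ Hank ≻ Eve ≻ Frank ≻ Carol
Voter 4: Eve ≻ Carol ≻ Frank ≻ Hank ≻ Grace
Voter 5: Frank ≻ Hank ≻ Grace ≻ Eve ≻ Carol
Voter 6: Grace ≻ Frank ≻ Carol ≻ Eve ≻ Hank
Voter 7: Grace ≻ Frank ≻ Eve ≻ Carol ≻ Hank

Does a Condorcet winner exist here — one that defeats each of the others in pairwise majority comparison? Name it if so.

Grace

Head-to-head results (7 voters total):
Carol vs Hank: Carol wins 4–3.
Carol vs Grace: Grace wins 6–1.
Carol vs Eve: Eve wins 6–1.
Carol vs Frank: Frank wins 6–1.
Hank vs Grace: Grace wins 5–2.
Hank vs Eve: Eve wins 5–2.
Hank vs Frank: Frank wins 6–1.
Grace vs Eve: Grace wins 4–3.
Grace vs Frank: Grace wins 4–3.
Eve vs Frank: Eve wins 4–3.
Grace beats each rival — Carol (6–1), Hank (5–2), Eve (4–3), Frank (4–3) — so Grace is the Condorcet winner.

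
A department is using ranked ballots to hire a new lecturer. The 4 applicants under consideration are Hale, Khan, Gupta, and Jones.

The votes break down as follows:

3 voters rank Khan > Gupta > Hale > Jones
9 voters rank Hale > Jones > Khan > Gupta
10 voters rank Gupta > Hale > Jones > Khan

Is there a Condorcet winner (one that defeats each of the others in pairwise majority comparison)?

No

Head-to-head results (22 voters total):
Hale vs Khan: Hale wins 19–3.
Hale vs Gupta: Gupta wins 13–9.
Hale vs Jones: Hale wins 22–0.
Khan vs Gupta: Khan wins 12–10.
Khan vs Jones: Jones wins 19–3.
Gupta vs Jones: Gupta wins 13–9.
No candidate beats all others: Hale beats Khan beats Gupta beats Hale, a majority cycle.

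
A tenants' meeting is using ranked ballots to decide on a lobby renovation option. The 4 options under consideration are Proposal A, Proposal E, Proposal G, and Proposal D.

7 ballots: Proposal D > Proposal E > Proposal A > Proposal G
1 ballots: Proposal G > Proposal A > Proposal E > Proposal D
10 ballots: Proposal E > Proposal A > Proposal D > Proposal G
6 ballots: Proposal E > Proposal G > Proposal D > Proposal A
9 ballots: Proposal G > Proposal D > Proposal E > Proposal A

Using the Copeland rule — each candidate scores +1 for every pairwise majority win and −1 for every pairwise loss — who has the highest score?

Proposal E

Pairwise results:
  Proposal A vs Proposal E: Proposal E wins 32–1.
  Proposal A vs Proposal G: Proposal A wins 17–16.
  Proposal A vs Proposal D: Proposal D wins 22–11.
  Proposal E vs Proposal G: Proposal E wins 23–10.
  Proposal E vs Proposal D: Proposal E wins 17–16.
  Proposal G vs Proposal D: Proposal D wins 17–16.
Copeland scores (wins − losses):
  Proposal A: 1 − 2 = -1
  Proposal E: 3 − 0 = 3
  Proposal G: 0 − 3 = -3
  Proposal D: 2 − 1 = 1
Proposal E has the best Copeland score.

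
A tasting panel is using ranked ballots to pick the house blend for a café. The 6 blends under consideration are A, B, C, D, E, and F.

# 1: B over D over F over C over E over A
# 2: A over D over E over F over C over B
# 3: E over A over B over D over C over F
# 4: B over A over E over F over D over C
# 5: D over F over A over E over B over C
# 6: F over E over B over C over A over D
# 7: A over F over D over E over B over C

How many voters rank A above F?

Ballots ranking A above F: 4.
Ballots ranking F above A: 3.
So 4 of 7 voters prefer A to F.

4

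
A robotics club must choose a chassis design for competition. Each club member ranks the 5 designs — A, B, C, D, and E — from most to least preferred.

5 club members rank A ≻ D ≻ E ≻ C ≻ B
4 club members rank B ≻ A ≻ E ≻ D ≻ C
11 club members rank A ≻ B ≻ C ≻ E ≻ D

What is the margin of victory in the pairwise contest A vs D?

Ballots ranking A above D: 5+4+11 = 20.
Ballots ranking D above A: 0.
A wins 20–0, a margin of 20.

20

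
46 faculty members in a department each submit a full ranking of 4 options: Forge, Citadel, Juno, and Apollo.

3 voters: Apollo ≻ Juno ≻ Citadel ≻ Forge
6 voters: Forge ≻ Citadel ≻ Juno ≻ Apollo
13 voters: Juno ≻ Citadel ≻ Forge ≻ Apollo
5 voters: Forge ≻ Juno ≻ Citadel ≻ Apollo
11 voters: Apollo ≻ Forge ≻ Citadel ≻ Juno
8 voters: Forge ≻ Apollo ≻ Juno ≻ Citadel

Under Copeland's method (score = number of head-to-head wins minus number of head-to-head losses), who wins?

Forge

Pairwise results:
  Forge vs Citadel: Forge wins 30–16.
  Forge vs Juno: Forge wins 30–16.
  Forge vs Apollo: Forge wins 32–14.
  Citadel vs Juno: Juno wins 29–17.
  Citadel vs Apollo: Citadel wins 24–22.
  Juno vs Apollo: Juno wins 24–22.
Copeland scores (wins − losses):
  Forge: 3 − 0 = 3
  Citadel: 1 − 2 = -1
  Juno: 2 − 1 = 1
  Apollo: 0 − 3 = -3
Forge has the best Copeland score.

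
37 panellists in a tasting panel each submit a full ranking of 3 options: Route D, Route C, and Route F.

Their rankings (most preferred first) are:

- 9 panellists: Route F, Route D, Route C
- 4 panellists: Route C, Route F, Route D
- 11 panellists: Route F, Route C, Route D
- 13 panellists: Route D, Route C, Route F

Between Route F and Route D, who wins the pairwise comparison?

Ballots ranking Route F above Route D: 9+4+11 = 24.
Ballots ranking Route D above Route F: 13.
Route F wins the head-to-head, 24–13.

Route F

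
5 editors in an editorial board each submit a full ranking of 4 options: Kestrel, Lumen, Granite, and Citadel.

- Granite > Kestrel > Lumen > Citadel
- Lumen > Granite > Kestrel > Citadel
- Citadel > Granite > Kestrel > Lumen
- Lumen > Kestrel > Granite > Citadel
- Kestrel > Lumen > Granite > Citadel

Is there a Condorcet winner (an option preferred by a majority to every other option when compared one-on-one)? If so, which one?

Head-to-head results (5 voters total):
Kestrel vs Lumen: Kestrel wins 3–2.
Kestrel vs Granite: Granite wins 3–2.
Kestrel vs Citadel: Kestrel wins 4–1.
Lumen vs Granite: Lumen wins 3–2.
Lumen vs Citadel: Lumen wins 4–1.
Granite vs Citadel: Granite wins 4–1.
No candidate beats all others: Kestrel beats Lumen beats Granite beats Kestrel, a majority cycle.

No Condorcet winner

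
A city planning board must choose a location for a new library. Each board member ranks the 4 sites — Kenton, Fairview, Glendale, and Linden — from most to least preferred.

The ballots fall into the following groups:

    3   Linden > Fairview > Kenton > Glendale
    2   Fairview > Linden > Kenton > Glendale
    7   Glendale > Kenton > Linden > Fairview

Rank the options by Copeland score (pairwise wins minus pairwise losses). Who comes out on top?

Pairwise results:
  Kenton vs Fairview: Kenton wins 7–5.
  Kenton vs Glendale: Glendale wins 7–5.
  Kenton vs Linden: Kenton wins 7–5.
  Fairview vs Glendale: Glendale wins 7–5.
  Fairview vs Linden: Linden wins 10–2.
  Glendale vs Linden: Glendale wins 7–5.
Copeland scores (wins − losses):
  Kenton: 2 − 1 = 1
  Fairview: 0 − 3 = -3
  Glendale: 3 − 0 = 3
  Linden: 1 − 2 = -1
Glendale has the best Copeland score.

Glendale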